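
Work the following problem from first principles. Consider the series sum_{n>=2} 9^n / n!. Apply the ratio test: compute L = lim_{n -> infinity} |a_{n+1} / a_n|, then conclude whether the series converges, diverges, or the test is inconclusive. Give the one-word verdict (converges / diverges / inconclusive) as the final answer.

Let a_n denote the general term. Form the ratio a_{n+1}/a_n and simplify:
a_{n+1}/a_n = 9/(n + 1)
Take the limit as n -> infinity: L = 0.
Since L = 0 < 1, the ratio test implies the series converges.

converges


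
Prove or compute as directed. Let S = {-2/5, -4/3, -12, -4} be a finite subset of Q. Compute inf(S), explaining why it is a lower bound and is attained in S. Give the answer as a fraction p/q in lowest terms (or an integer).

S is finite, so inf(S) = min(S).
Sorted increasing:
-12, -4, -4/3, -2/5
The extremum is -12.
For every x in S, x >= -12. And -12 is in S, so it is attained.
Therefore inf(S) = -12.

-12


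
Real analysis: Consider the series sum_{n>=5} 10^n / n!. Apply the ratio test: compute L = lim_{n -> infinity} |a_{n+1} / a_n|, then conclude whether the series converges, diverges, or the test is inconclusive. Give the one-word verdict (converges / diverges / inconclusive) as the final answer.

Let a_n denote the general term. Form the ratio a_{n+1}/a_n and simplify:
a_{n+1}/a_n = 10/(n + 1)
Take the limit as n -> infinity: L = 0.
Since L = 0 < 1, the ratio test implies the series converges.

converges


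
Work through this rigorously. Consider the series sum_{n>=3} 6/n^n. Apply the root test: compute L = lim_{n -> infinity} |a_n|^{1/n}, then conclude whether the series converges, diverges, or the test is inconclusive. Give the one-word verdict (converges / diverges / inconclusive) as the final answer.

Let a_n denote the general term. Form |a_n|^(1/n) and simplify:
|a_n|^(1/n) = 6^(1/n)/n
Take the limit as n -> infinity: L = 0.
Since L = 0 < 1, the root test implies convergence.

converges


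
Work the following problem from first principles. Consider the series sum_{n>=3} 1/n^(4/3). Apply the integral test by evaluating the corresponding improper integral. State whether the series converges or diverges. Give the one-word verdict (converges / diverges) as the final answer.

Let f(x) = x^(-4/3). Then f is positive, continuous, and decreasing on [3, infinity), so the integral test applies.
Compute the improper integral int_{3}^infinity f(x) dx:
  antiderivative F(x) = -3/x^(1/3).
  As x -> infinity, F(x) -> 0 (since p = 4/3 > 1).
  So int = F(infinity) - F(3) = 0 - (-3^(2/3)) = 3^(2/3).
  Finite, so by the integral test, the series converges.

converges


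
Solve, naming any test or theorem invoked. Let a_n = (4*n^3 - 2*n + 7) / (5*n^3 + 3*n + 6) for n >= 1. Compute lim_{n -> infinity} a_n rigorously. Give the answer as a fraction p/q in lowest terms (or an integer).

Divide numerator and denominator by n^3, the highest power:
numerator / n^3 = 4 - 2/n^2 + 7/n^3
denominator / n^3 = 5 + 3/n^2 + 6/n^3
As n -> infinity, all terms of the form c/n^k (k >= 1) tend to 0.
So numerator / n^3 -> 4 and denominator / n^3 -> 5.
Therefore lim a_n = 4/5.

4/5


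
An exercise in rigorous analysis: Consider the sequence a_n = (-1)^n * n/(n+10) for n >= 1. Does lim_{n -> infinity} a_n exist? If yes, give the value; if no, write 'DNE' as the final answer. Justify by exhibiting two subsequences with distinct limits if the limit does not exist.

Examine the behaviour of a_n along subsequences.
a_{2k} = 2k/(2k+10) -> 1. a_{2k+1} = -(2k+1)/(2k+11) -> -1.
Since these two subsequential limits are 1 and -1, distinct, the full sequence cannot converge (a convergent sequence has all subsequences tending to the same limit). So lim a_n does not exist.

DNE


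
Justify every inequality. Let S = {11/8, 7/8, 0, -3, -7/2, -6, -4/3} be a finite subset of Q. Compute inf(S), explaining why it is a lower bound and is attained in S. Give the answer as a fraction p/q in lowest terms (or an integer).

S is finite, so inf(S) = min(S).
Sorted increasing:
-6, -7/2, -3, -4/3, 0, 7/8, 11/8
The extremum is -6.
For every x in S, x >= -6. And -6 is in S, so it is attained.
Therefore inf(S) = -6.

-6


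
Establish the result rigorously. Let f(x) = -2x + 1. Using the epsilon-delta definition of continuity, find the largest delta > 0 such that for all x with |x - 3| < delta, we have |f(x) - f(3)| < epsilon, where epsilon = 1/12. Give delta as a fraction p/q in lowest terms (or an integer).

We compute f(3) = -2*(3) + 1 = -5.
|f(x) - f(3)| = |-2x + 1 - (-5)| = |-2(x - 3)| = 2|x - 3|.
We need 2|x - 3| < 1/12, i.e. |x - 3| < 1/12 / 2 = 1/24.
So any delta <= 1/24 works. Conversely, if delta > 1/24, then x = 3 + 1/24 satisfies |x - 3| = 1/24 < delta but |f(x) - f(3)| = 2 * 1/24 = 1/12, which is not < 1/12; so no larger delta works.
Hence the largest such delta is 1/24.

1/24


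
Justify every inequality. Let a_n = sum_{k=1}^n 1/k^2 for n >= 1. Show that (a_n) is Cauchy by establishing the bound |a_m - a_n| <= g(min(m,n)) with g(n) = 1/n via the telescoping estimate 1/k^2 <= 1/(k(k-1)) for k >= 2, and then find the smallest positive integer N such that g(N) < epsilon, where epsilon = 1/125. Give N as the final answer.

For m > n >= 1: |a_m - a_n| = sum_{k=n+1}^m 1/k^2.
Use 1/k^2 <= 1/(k(k-1)) = 1/(k-1) - 1/k for k >= 2:
sum_{k=n+1}^m 1/k^2 <= sum_{k=n+1}^m (1/(k-1) - 1/k) = 1/n - 1/m <= 1/n.
By symmetry the same bound holds with n,m swapped, so |a_m - a_n| <= 1/min(m,n) = g(min(m,n)). Since g(n) -> 0, (a_n) is Cauchy.
Now solve g(N) < 1/125: 1/N < 1/125 <=> N > 1/(1/125) = 125.
The smallest integer strictly greater than 125 is N = 126.
Check: g(126) = 1/126 < 1/125; g(125) = 1/125 >= 1/125. So N = 126.

126


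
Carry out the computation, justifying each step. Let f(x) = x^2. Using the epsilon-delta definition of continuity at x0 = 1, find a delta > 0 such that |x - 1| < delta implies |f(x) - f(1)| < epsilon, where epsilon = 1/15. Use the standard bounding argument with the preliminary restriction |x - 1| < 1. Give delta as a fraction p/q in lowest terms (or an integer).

Factor: |x^2 - (1)^2| = |x - 1| * |x + 1|.
Impose |x - 1| < 1 first. Then |x + 1| = |(x - 1) + 2*(1)| <= |x - 1| + 2*|1| < 1 + 2 = 3.
So |x^2 - (1)^2| < delta * 3.
We need delta * 3 <= 1/15, i.e. delta <= 1/15/3 = 1/45.
Since 1/45 < 1, this is tighter than 1; take delta = 1/45.
So delta = 1/45 works.

1/45


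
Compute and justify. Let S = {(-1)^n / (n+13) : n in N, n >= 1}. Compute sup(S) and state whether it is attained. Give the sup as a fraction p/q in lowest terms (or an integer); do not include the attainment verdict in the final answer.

Analysis:
- Values: -1/14, 1/15, -1/16, 1/17, -1/18, ...
- Positive terms (even n): 1/(2+13), 1/(4+13), ... decreasing -> max = 1/15 (n=2).
- Negative terms (odd n): -1/(1+13), -1/(3+13), ... increasing -> min = -1/14 (n=1).
- So sup = 1/15 (attained at n=2); inf = -1/14 (attained at n=1).
Conclusion: sup(S) = 1/15, attained in S.

1/15


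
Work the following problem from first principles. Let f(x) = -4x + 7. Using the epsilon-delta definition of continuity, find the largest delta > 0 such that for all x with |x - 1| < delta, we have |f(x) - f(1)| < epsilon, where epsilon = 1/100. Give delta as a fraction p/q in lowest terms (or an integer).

We compute f(1) = -4*(1) + 7 = 3.
|f(x) - f(1)| = |-4x + 7 - (3)| = |-4(x - 1)| = 4|x - 1|.
We need 4|x - 1| < 1/100, i.e. |x - 1| < 1/100 / 4 = 1/400.
So any delta <= 1/400 works. Conversely, if delta > 1/400, then x = 1 + 1/400 satisfies |x - 1| = 1/400 < delta but |f(x) - f(1)| = 4 * 1/400 = 1/100, which is not < 1/100; so no larger delta works.
Hence the largest such delta is 1/400.

1/400


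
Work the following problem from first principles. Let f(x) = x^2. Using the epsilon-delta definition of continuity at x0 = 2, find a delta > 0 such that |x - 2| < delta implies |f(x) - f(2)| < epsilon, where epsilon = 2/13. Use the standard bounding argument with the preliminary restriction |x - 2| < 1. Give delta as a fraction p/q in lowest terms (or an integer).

Factor: |x^2 - (2)^2| = |x - 2| * |x + 2|.
Impose |x - 2| < 1 first. Then |x + 2| = |(x - 2) + 2*(2)| <= |x - 2| + 2*|2| < 1 + 4 = 5.
So |x^2 - (2)^2| < delta * 5.
We need delta * 5 <= 2/13, i.e. delta <= 2/13/5 = 2/65.
Since 2/65 < 1, this is tighter than 1; take delta = 2/65.
So delta = 2/65 works.

2/65


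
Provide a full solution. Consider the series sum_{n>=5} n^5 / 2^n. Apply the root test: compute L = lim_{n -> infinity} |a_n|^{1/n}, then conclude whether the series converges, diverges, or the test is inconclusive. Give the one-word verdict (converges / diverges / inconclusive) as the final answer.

Let a_n denote the general term. Form |a_n|^(1/n) and simplify:
|a_n|^(1/n) = n^(5/n)/2
Take the limit as n -> infinity: L = 1/2.
Since L = 1/2 < 1, the root test implies convergence.

converges


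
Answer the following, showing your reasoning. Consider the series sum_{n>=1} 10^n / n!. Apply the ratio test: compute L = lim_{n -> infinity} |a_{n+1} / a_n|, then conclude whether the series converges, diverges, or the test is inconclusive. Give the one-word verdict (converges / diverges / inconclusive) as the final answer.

Let a_n denote the general term. Form the ratio a_{n+1}/a_n and simplify:
a_{n+1}/a_n = 10/(n + 1)
Take the limit as n -> infinity: L = 0.
Since L = 0 < 1, the ratio test implies the series converges.

converges


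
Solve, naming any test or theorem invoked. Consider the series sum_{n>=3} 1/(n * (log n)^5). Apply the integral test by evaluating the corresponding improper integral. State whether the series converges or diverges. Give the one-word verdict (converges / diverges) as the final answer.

Let f(x) = 1/(x*log(x)^5). Then f is positive, continuous, and decreasing on [3, infinity), so the integral test applies.
Compute the improper integral int_{3}^infinity f(x) dx:
  antiderivative F(x) = -1/(4*log(x)^4).
  F(x) -> 0 as x -> infinity.  int = 0 - F(3) = 1/(4*log(3)^4) < infinity. By the integral test, the series converges.

converges


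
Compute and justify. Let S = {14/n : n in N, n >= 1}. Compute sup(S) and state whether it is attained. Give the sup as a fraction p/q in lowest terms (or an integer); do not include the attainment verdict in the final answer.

Analysis:
- Values: 14, 7, 14/3, 7/2, ... strictly decreasing.
- The maximum is 14 (n=1); sup = 14 (attained).
- The set is bounded below by 0; 14/n -> 0 so 0 is the greatest lower bound.
- 0 is not in the set, so inf = 0 is not attained.
Conclusion: sup(S) = 14, attained in S.

14


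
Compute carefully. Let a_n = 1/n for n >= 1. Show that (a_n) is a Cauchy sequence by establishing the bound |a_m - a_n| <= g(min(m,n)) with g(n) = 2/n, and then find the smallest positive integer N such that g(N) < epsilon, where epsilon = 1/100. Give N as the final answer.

For any m, n >= 1, by the triangle inequality:
|a_m - a_n| = |1/m - 1/n| <= 1/m + 1/n <= 2/min(m,n).
So g(n) = 2/n bounds the Cauchy difference. Since g(n) -> 0, (a_n) is Cauchy.
Now solve g(N) < 1/100: 2/N < 1/100 <=> N > 2 / (1/100) = 200.
The smallest integer strictly greater than 200 is N = 201.
Check: g(201) = 2/201 = 2/201 < 1/100; g(200) = 1/100 >= 1/100. So N = 201.

201


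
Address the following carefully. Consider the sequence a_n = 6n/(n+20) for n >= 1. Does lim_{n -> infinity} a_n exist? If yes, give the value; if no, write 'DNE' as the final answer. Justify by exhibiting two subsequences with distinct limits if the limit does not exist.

Examine the behaviour of a_n along subsequences.
Even-n subsequence a_{2k} = 6(2k)/(2k+20) -> 6. Odd-n subsequence a_{2k+1} = 6(2k+1)/(2k+21) -> 6. Both tend to 6, which suggests the limit is 6; verify directly.
|a_n - 6| = |6n - 6(n+20)| / (n+20) = 120/(n+20) < 120/n for every n >= 1.
Given epsilon > 0, choose a positive integer N > 120/epsilon. Then for all n >= N, |a_n - 6| < 120/n <= 120/N < epsilon.
So by the definition of the limit, lim a_n exists and equals 6.

6


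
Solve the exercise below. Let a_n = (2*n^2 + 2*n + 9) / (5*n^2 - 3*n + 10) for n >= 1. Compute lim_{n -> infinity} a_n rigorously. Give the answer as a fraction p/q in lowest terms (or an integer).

Divide numerator and denominator by n^2, the highest power:
numerator / n^2 = 2 + 2/n + 9/n^2
denominator / n^2 = 5 - 3/n + 10/n^2
As n -> infinity, all terms of the form c/n^k (k >= 1) tend to 0.
So numerator / n^2 -> 2 and denominator / n^2 -> 5.
Therefore lim a_n = 2/5.

2/5


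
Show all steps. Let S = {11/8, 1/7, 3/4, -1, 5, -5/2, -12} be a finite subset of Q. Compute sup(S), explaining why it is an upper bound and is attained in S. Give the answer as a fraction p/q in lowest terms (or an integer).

S is finite, so sup(S) = max(S).
Sorted decreasing:
5, 11/8, 3/4, 1/7, -1, -5/2, -12
The extremum is 5.
For every x in S, x <= 5. And 5 is in S, so it is attained.
Therefore sup(S) = 5.

5


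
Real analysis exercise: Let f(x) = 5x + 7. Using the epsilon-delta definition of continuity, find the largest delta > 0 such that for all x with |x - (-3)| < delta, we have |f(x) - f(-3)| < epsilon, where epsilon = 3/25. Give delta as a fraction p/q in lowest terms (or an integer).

We compute f(-3) = 5*(-3) + 7 = -8.
|f(x) - f(-3)| = |5x + 7 - (-8)| = |5(x - (-3))| = 5|x - (-3)|.
We need 5|x - (-3)| < 3/25, i.e. |x - (-3)| < 3/25 / 5 = 3/125.
So any delta <= 3/125 works. Conversely, if delta > 3/125, then x = -3 + 3/125 satisfies |x - (-3)| = 3/125 < delta but |f(x) - f(-3)| = 5 * 3/125 = 3/25, which is not < 3/25; so no larger delta works.
Hence the largest such delta is 3/125.

3/125


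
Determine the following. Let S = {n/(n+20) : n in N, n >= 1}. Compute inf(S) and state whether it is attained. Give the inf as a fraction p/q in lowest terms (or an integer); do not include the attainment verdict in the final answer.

Analysis:
- Values: 1/21, 1/11, 3/23, 1/6, ... strictly increasing.
- Minimum is 1/21 (n=1); inf = 1/21 (attained).
- n/(n+20) = 1 - 20/(n+20) -> 1 from below as n -> infinity, and never equals 1.
- So sup = 1 (not attained).
Conclusion: inf(S) = 1/21, attained in S.

1/21


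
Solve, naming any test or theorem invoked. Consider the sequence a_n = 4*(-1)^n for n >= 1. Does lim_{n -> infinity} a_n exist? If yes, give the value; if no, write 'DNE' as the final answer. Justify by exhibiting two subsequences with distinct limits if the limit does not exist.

Examine the behaviour of a_n along subsequences.
Even-n subsequence a_{2k} = 4 -> 4. Odd-n subsequence a_{2k+1} = -4 -> -4.
Since these two subsequential limits are 4 and -4, distinct, the full sequence cannot converge (a convergent sequence has all subsequences tending to the same limit). So lim a_n does not exist.

DNE


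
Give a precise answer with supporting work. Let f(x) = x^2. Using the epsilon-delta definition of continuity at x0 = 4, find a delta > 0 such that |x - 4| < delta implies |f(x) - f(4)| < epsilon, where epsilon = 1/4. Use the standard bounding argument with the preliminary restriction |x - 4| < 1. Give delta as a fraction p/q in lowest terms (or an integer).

Factor: |x^2 - (4)^2| = |x - 4| * |x + 4|.
Impose |x - 4| < 1 first. Then |x + 4| = |(x - 4) + 2*(4)| <= |x - 4| + 2*|4| < 1 + 8 = 9.
So |x^2 - (4)^2| < delta * 9.
We need delta * 9 <= 1/4, i.e. delta <= 1/4/9 = 1/36.
Since 1/36 < 1, this is tighter than 1; take delta = 1/36.
So delta = 1/36 works.

1/36


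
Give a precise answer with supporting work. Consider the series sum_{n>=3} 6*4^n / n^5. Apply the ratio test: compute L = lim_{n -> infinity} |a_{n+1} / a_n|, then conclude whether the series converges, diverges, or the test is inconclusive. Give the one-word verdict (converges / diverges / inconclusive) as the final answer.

Let a_n denote the general term. Form the ratio a_{n+1}/a_n and simplify:
a_{n+1}/a_n = 4*n^5/(n + 1)^5
Take the limit as n -> infinity: L = 4.
Since L = 4 > 1 (or L = infinity), the ratio test implies the series diverges.

diverges


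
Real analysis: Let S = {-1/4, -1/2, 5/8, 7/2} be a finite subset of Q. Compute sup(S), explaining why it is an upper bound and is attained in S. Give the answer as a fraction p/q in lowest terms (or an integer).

S is finite, so sup(S) = max(S).
Sorted decreasing:
7/2, 5/8, -1/4, -1/2
The extremum is 7/2.
For every x in S, x <= 7/2. And 7/2 is in S, so it is attained.
Therefore sup(S) = 7/2.

7/2


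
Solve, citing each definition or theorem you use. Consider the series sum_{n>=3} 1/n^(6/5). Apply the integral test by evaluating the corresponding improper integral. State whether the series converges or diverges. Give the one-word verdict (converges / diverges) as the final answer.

Let f(x) = x^(-6/5). Then f is positive, continuous, and decreasing on [3, infinity), so the integral test applies.
Compute the improper integral int_{3}^infinity f(x) dx:
  antiderivative F(x) = -5/x^(1/5).
  As x -> infinity, F(x) -> 0 (since p = 6/5 > 1).
  So int = F(infinity) - F(3) = 0 - (-5*3^(4/5)/3) = 5*3^(4/5)/3.
  Finite, so by the integral test, the series converges.

converges


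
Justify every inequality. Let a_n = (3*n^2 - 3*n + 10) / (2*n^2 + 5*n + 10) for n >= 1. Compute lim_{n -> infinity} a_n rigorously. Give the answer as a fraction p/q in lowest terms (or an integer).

Divide numerator and denominator by n^2, the highest power:
numerator / n^2 = 3 - 3/n + 10/n^2
denominator / n^2 = 2 + 5/n + 10/n^2
As n -> infinity, all terms of the form c/n^k (k >= 1) tend to 0.
So numerator / n^2 -> 3 and denominator / n^2 -> 2.
Therefore lim a_n = 3/2.

3/2


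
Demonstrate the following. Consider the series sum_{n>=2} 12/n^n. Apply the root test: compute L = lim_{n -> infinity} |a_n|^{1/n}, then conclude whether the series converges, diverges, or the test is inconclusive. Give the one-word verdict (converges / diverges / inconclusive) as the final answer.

Let a_n denote the general term. Form |a_n|^(1/n) and simplify:
|a_n|^(1/n) = 12^(1/n)/n
Take the limit as n -> infinity: L = 0.
Since L = 0 < 1, the root test implies convergence.

converges


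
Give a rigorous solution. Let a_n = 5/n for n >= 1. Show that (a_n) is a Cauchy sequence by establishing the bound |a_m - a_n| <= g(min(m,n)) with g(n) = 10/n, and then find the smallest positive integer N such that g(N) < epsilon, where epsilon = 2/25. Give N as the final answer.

For any m, n >= 1, by the triangle inequality:
|a_m - a_n| = |5/m - 5/n| <= 5*1/m + 5*1/n <= 10/min(m,n).
So g(n) = 10/n bounds the Cauchy difference. Since g(n) -> 0, (a_n) is Cauchy.
Now solve g(N) < 2/25: 10/N < 2/25 <=> N > 10 / (2/25) = 125.
The smallest integer strictly greater than 125 is N = 126.
Check: g(126) = 10/126 = 5/63 < 2/25; g(125) = 2/25 >= 2/25. So N = 126.

126


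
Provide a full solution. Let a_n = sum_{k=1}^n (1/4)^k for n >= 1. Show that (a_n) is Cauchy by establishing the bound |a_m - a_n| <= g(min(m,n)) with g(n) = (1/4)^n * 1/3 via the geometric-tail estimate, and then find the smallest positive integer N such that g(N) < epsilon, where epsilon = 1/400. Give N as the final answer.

For m > n >= 1: |a_m - a_n| = sum_{k=n+1}^m (1/4)^k < sum_{k=n+1}^infinity (1/4)^k = (1/4)^(n+1) / (1 - 1/4) = (1/4)^n * (1/4) * (4/3) = (1/4)^n * 1/3.
So g(n) = (1/4)^n / 3. Since g(n) -> 0, (a_n) is Cauchy.
Now solve g(N) < 1/400: (1/4)^N / 3 < 1/400 <=> 4^N > 1 / (3 * 1/400) = 400/3.
Check powers of 4: 4^3 = 64 <= 400/3, 4^4 = 256 > 400/3.
So the smallest such N is 4. Check: g(4) = 1/(3 * 256) = 1/768 < 1/400.

4


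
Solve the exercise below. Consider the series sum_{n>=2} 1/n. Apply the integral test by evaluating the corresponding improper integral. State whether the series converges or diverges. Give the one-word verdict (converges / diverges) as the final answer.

Let f(x) = 1/x. Then f is positive, continuous, and decreasing on [2, infinity), so the integral test applies.
Compute the improper integral int_{2}^infinity f(x) dx:
  antiderivative F(x) = log(x).
  As x -> infinity, log(x) -> infinity.
  So int = infinity - log(2) = infinity. By the integral test, the series diverges.

diverges


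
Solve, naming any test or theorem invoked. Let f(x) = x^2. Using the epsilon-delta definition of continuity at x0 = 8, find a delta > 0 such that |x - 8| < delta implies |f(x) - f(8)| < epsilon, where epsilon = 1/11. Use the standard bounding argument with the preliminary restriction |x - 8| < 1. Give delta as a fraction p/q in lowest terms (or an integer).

Factor: |x^2 - (8)^2| = |x - 8| * |x + 8|.
Impose |x - 8| < 1 first. Then |x + 8| = |(x - 8) + 2*(8)| <= |x - 8| + 2*|8| < 1 + 16 = 17.
So |x^2 - (8)^2| < delta * 17.
We need delta * 17 <= 1/11, i.e. delta <= 1/11/17 = 1/187.
Since 1/187 < 1, this is tighter than 1; take delta = 1/187.
So delta = 1/187 works.

1/187


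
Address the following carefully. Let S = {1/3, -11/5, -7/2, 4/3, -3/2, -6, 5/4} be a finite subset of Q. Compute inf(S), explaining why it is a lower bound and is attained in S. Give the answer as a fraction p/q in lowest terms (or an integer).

S is finite, so inf(S) = min(S).
Sorted increasing:
-6, -7/2, -11/5, -3/2, 1/3, 5/4, 4/3
The extremum is -6.
For every x in S, x >= -6. And -6 is in S, so it is attained.
Therefore inf(S) = -6.

-6


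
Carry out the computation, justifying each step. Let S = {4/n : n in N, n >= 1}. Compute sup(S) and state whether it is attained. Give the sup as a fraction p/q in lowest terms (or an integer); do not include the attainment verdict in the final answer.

Analysis:
- Values: 4, 2, 4/3, 1, ... strictly decreasing.
- The maximum is 4 (n=1); sup = 4 (attained).
- The set is bounded below by 0; 4/n -> 0 so 0 is the greatest lower bound.
- 0 is not in the set, so inf = 0 is not attained.
Conclusion: sup(S) = 4, attained in S.

4


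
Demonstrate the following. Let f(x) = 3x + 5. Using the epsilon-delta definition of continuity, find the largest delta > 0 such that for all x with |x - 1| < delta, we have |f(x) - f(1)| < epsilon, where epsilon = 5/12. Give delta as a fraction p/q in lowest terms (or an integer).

We compute f(1) = 3*(1) + 5 = 8.
|f(x) - f(1)| = |3x + 5 - (8)| = |3(x - 1)| = 3|x - 1|.
We need 3|x - 1| < 5/12, i.e. |x - 1| < 5/12 / 3 = 5/36.
So any delta <= 5/36 works. Conversely, if delta > 5/36, then x = 1 + 5/36 satisfies |x - 1| = 5/36 < delta but |f(x) - f(1)| = 3 * 5/36 = 5/12, which is not < 5/12; so no larger delta works.
Hence the largest such delta is 5/36.

5/36


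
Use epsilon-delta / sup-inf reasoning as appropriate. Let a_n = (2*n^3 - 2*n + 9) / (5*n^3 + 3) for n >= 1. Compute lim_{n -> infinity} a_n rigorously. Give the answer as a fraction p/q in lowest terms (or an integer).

Divide numerator and denominator by n^3, the highest power:
numerator / n^3 = 2 - 2/n^2 + 9/n^3
denominator / n^3 = 5 + 3/n^3
As n -> infinity, all terms of the form c/n^k (k >= 1) tend to 0.
So numerator / n^3 -> 2 and denominator / n^3 -> 5.
Therefore lim a_n = 2/5.

2/5


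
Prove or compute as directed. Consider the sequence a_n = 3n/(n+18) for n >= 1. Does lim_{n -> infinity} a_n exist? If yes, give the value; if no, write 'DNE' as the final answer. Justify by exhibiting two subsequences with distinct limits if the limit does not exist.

Examine the behaviour of a_n along subsequences.
Even-n subsequence a_{2k} = 3(2k)/(2k+18) -> 3. Odd-n subsequence a_{2k+1} = 3(2k+1)/(2k+19) -> 3. Both tend to 3, which suggests the limit is 3; verify directly.
|a_n - 3| = |3n - 3(n+18)| / (n+18) = 54/(n+18) < 54/n for every n >= 1.
Given epsilon > 0, choose a positive integer N > 54/epsilon. Then for all n >= N, |a_n - 3| < 54/n <= 54/N < epsilon.
So by the definition of the limit, lim a_n exists and equals 3.

3


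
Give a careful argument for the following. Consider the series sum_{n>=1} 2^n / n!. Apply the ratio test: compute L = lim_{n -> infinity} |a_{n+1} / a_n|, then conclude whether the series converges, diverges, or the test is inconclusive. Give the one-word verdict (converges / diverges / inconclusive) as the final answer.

Let a_n denote the general term. Form the ratio a_{n+1}/a_n and simplify:
a_{n+1}/a_n = 2/(n + 1)
Take the limit as n -> infinity: L = 0.
Since L = 0 < 1, the ratio test implies the series converges.

converges


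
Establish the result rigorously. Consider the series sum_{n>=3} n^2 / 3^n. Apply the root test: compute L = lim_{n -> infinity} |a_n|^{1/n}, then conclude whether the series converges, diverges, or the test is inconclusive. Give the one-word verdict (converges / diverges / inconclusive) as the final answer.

Let a_n denote the general term. Form |a_n|^(1/n) and simplify:
|a_n|^(1/n) = n^(2/n)/3
Take the limit as n -> infinity: L = 1/3.
Since L = 1/3 < 1, the root test implies convergence.

converges


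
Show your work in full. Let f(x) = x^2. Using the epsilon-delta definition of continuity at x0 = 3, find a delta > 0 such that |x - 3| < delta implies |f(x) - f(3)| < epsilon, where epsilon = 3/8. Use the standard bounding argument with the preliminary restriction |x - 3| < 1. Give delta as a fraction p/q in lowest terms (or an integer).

Factor: |x^2 - (3)^2| = |x - 3| * |x + 3|.
Impose |x - 3| < 1 first. Then |x + 3| = |(x - 3) + 2*(3)| <= |x - 3| + 2*|3| < 1 + 6 = 7.
So |x^2 - (3)^2| < delta * 7.
We need delta * 7 <= 3/8, i.e. delta <= 3/8/7 = 3/56.
Since 3/56 < 1, this is tighter than 1; take delta = 3/56.
So delta = 3/56 works.

3/56


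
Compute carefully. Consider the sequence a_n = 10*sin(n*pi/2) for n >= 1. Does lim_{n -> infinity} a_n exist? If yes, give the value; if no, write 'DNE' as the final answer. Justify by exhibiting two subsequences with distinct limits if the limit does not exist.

Examine the behaviour of a_n along subsequences.
a_{4k+1} = 10*sin(pi/2 + 2k*pi) = 10 -> 10. a_{4k+3} = 10*sin(3pi/2 + 2k*pi) = -10 -> -10.
Since these two subsequential limits are 10 and -10, distinct, the full sequence cannot converge (a convergent sequence has all subsequences tending to the same limit). So lim a_n does not exist.

DNE


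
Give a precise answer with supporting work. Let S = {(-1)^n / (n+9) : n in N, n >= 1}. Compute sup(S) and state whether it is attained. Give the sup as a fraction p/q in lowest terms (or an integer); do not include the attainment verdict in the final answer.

Analysis:
- Values: -1/10, 1/11, -1/12, 1/13, -1/14, ...
- Positive terms (even n): 1/(2+9), 1/(4+9), ... decreasing -> max = 1/11 (n=2).
- Negative terms (odd n): -1/(1+9), -1/(3+9), ... increasing -> min = -1/10 (n=1).
- So sup = 1/11 (attained at n=2); inf = -1/10 (attained at n=1).
Conclusion: sup(S) = 1/11, attained in S.

1/11


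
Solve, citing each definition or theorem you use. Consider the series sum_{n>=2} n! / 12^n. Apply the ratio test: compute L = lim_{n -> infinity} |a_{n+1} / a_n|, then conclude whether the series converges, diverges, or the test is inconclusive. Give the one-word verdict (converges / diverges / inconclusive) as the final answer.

Let a_n denote the general term. Form the ratio a_{n+1}/a_n and simplify:
a_{n+1}/a_n = n/12 + 1/12
Take the limit as n -> infinity: L = infinity.
Since L = infinity > 1 (or L = infinity), the ratio test implies the series diverges.

diverges


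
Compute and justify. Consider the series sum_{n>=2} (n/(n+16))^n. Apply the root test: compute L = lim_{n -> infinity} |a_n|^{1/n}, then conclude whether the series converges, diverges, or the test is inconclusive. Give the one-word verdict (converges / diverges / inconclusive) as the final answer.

Let a_n denote the general term. Form |a_n|^(1/n) and simplify:
|a_n|^(1/n) = n/(n + 16)
Take the limit as n -> infinity: L = 1.
Since L = 1, the root test is inconclusive. (In fact a_n = (n/(n+16))^n -> e^(-16) != 0, so the nth-term test shows divergence; but the root test itself gives no conclusion.)

inconclusive


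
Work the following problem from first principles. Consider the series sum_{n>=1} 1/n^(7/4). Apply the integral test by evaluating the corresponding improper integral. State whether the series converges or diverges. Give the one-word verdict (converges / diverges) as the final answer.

Let f(x) = x^(-7/4). Then f is positive, continuous, and decreasing on [1, infinity), so the integral test applies.
Compute the improper integral int_{1}^infinity f(x) dx:
  antiderivative F(x) = -4/(3*x^(3/4)).
  As x -> infinity, F(x) -> 0 (since p = 7/4 > 1).
  So int = F(infinity) - F(1) = 0 - (-4/3) = 4/3.
  Finite, so by the integral test, the series converges.

converges


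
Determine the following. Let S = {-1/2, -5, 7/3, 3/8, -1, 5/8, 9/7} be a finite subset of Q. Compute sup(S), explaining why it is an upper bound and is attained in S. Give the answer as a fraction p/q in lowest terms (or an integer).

S is finite, so sup(S) = max(S).
Sorted decreasing:
7/3, 9/7, 5/8, 3/8, -1/2, -1, -5
The extremum is 7/3.
For every x in S, x <= 7/3. And 7/3 is in S, so it is attained.
Therefore sup(S) = 7/3.

7/3


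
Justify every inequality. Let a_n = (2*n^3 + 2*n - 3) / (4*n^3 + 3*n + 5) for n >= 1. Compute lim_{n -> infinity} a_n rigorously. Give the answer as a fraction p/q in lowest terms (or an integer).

Divide numerator and denominator by n^3, the highest power:
numerator / n^3 = 2 + 2/n^2 - 3/n^3
denominator / n^3 = 4 + 3/n^2 + 5/n^3
As n -> infinity, all terms of the form c/n^k (k >= 1) tend to 0.
So numerator / n^3 -> 2 and denominator / n^3 -> 4.
Therefore lim a_n = 1/2.

1/2


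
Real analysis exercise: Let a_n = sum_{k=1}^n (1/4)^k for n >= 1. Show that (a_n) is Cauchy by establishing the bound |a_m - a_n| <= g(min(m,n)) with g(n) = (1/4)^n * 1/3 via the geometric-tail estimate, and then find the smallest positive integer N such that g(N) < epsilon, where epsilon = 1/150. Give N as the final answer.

For m > n >= 1: |a_m - a_n| = sum_{k=n+1}^m (1/4)^k < sum_{k=n+1}^infinity (1/4)^k = (1/4)^(n+1) / (1 - 1/4) = (1/4)^n * (1/4) * (4/3) = (1/4)^n * 1/3.
So g(n) = (1/4)^n / 3. Since g(n) -> 0, (a_n) is Cauchy.
Now solve g(N) < 1/150: (1/4)^N / 3 < 1/150 <=> 4^N > 1 / (3 * 1/150) = 50.
Check powers of 4: 4^2 = 16 <= 50, 4^3 = 64 > 50.
So the smallest such N is 3. Check: g(3) = 1/(3 * 64) = 1/192 < 1/150.

3


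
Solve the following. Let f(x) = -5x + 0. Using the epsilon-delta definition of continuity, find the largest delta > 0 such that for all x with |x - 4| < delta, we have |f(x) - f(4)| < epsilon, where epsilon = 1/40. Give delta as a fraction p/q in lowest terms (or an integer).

We compute f(4) = -5*(4) + 0 = -20.
|f(x) - f(4)| = |-5x + 0 - (-20)| = |-5(x - 4)| = 5|x - 4|.
We need 5|x - 4| < 1/40, i.e. |x - 4| < 1/40 / 5 = 1/200.
So any delta <= 1/200 works. Conversely, if delta > 1/200, then x = 4 + 1/200 satisfies |x - 4| = 1/200 < delta but |f(x) - f(4)| = 5 * 1/200 = 1/40, which is not < 1/40; so no larger delta works.
Hence the largest such delta is 1/200.

1/200


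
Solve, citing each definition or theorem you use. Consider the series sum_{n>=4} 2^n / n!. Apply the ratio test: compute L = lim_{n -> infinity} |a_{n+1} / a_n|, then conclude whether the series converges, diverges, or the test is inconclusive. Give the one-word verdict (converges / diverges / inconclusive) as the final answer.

Let a_n denote the general term. Form the ratio a_{n+1}/a_n and simplify:
a_{n+1}/a_n = 2/(n + 1)
Take the limit as n -> infinity: L = 0.
Since L = 0 < 1, the ratio test implies the series converges.

converges


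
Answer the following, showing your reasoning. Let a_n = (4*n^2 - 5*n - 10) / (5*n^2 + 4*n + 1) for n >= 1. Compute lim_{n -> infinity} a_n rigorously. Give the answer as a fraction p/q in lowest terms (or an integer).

Divide numerator and denominator by n^2, the highest power:
numerator / n^2 = 4 - 5/n - 10/n^2
denominator / n^2 = 5 + 4/n + n^(-2)
As n -> infinity, all terms of the form c/n^k (k >= 1) tend to 0.
So numerator / n^2 -> 4 and denominator / n^2 -> 5.
Therefore lim a_n = 4/5.

4/5


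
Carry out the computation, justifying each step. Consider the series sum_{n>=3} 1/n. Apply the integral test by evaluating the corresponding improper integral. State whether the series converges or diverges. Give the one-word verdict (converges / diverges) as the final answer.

Let f(x) = 1/x. Then f is positive, continuous, and decreasing on [3, infinity), so the integral test applies.
Compute the improper integral int_{3}^infinity f(x) dx:
  antiderivative F(x) = log(x).
  As x -> infinity, log(x) -> infinity.
  So int = infinity - log(3) = infinity. By the integral test, the series diverges.

diverges


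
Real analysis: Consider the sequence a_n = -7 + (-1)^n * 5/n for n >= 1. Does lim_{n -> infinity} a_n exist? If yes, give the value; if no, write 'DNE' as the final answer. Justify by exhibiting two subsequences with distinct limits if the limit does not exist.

Examine the behaviour of a_n along subsequences.
Even-n subsequence a_{2k} = -7 + 5/(2k) -> -7. Odd-n subsequence a_{2k+1} = -7 - 5/(2k+1) -> -7. Both tend to -7, which suggests the limit is -7; verify directly.
|a_n - (-7)| = |(-1)^n * 5/n| = 5/n for every n >= 1.
Given epsilon > 0, choose a positive integer N > 5/epsilon. Then for all n >= N, |a_n - (-7)| = 5/n <= 5/N < epsilon.
So by the definition of the limit, lim a_n exists and equals -7.

-7


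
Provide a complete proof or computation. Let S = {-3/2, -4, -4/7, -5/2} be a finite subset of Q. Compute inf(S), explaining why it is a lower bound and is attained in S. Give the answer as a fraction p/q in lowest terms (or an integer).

S is finite, so inf(S) = min(S).
Sorted increasing:
-4, -5/2, -3/2, -4/7
The extremum is -4.
For every x in S, x >= -4. And -4 is in S, so it is attained.
Therefore inf(S) = -4.

-4


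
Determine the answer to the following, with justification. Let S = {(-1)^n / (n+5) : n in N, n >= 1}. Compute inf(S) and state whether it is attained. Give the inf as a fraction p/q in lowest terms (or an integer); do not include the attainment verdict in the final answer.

Analysis:
- Values: -1/6, 1/7, -1/8, 1/9, -1/10, ...
- Positive terms (even n): 1/(2+5), 1/(4+5), ... decreasing -> max = 1/7 (n=2).
- Negative terms (odd n): -1/(1+5), -1/(3+5), ... increasing -> min = -1/6 (n=1).
- So sup = 1/7 (attained at n=2); inf = -1/6 (attained at n=1).
Conclusion: inf(S) = -1/6, attained in S.

-1/6


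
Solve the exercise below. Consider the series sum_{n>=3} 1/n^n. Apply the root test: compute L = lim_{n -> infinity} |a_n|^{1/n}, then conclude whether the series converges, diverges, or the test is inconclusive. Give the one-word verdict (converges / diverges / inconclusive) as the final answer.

Let a_n denote the general term. Form |a_n|^(1/n) and simplify:
|a_n|^(1/n) = 1/n
Take the limit as n -> infinity: L = 0.
Since L = 0 < 1, the root test implies convergence.

converges


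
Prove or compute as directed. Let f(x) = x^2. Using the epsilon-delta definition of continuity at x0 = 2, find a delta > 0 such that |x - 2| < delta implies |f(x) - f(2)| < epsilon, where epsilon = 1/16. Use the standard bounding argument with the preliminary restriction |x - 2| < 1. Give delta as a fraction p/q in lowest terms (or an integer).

Factor: |x^2 - (2)^2| = |x - 2| * |x + 2|.
Impose |x - 2| < 1 first. Then |x + 2| = |(x - 2) + 2*(2)| <= |x - 2| + 2*|2| < 1 + 4 = 5.
So |x^2 - (2)^2| < delta * 5.
We need delta * 5 <= 1/16, i.e. delta <= 1/16/5 = 1/80.
Since 1/80 < 1, this is tighter than 1; take delta = 1/80.
So delta = 1/80 works.

1/80


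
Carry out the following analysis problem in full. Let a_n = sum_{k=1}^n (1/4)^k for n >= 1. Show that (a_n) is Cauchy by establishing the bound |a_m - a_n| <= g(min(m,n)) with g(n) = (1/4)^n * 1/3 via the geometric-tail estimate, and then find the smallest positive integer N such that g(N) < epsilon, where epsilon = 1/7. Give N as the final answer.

For m > n >= 1: |a_m - a_n| = sum_{k=n+1}^m (1/4)^k < sum_{k=n+1}^infinity (1/4)^k = (1/4)^(n+1) / (1 - 1/4) = (1/4)^n * (1/4) * (4/3) = (1/4)^n * 1/3.
So g(n) = (1/4)^n / 3. Since g(n) -> 0, (a_n) is Cauchy.
Now solve g(N) < 1/7: (1/4)^N / 3 < 1/7 <=> 4^N > 1 / (3 * 1/7) = 7/3.
Check powers of 4: 4^0 = 1 <= 7/3, 4^1 = 4 > 7/3.
So the smallest such N is 1. Check: g(1) = 1/(3 * 4) = 1/12 < 1/7.

1


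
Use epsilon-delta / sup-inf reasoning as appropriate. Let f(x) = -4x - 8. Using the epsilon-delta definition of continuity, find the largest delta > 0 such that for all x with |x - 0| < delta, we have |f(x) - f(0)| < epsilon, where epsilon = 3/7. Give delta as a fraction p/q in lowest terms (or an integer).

We compute f(0) = -4*(0) - 8 = -8.
|f(x) - f(0)| = |-4x - 8 - (-8)| = |-4(x - 0)| = 4|x - 0|.
We need 4|x - 0| < 3/7, i.e. |x - 0| < 3/7 / 4 = 3/28.
So any delta <= 3/28 works. Conversely, if delta > 3/28, then x = 0 + 3/28 satisfies |x - 0| = 3/28 < delta but |f(x) - f(0)| = 4 * 3/28 = 3/7, which is not < 3/7; so no larger delta works.
Hence the largest such delta is 3/28.

3/28


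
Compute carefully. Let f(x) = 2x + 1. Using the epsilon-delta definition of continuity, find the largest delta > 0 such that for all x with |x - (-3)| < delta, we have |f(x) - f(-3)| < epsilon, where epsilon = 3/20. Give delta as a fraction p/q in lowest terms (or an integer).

We compute f(-3) = 2*(-3) + 1 = -5.
|f(x) - f(-3)| = |2x + 1 - (-5)| = |2(x - (-3))| = 2|x - (-3)|.
We need 2|x - (-3)| < 3/20, i.e. |x - (-3)| < 3/20 / 2 = 3/40.
So any delta <= 3/40 works. Conversely, if delta > 3/40, then x = -3 + 3/40 satisfies |x - (-3)| = 3/40 < delta but |f(x) - f(-3)| = 2 * 3/40 = 3/20, which is not < 3/20; so no larger delta works.
Hence the largest such delta is 3/40.

3/40


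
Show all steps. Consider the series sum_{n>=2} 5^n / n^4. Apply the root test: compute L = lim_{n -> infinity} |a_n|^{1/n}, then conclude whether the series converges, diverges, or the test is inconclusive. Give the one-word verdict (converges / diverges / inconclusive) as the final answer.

Let a_n denote the general term. Form |a_n|^(1/n) and simplify:
|a_n|^(1/n) = 5/n^(4/n)
Take the limit as n -> infinity: L = 5.
Since L = 5 > 1, the root test implies divergence.

diverges


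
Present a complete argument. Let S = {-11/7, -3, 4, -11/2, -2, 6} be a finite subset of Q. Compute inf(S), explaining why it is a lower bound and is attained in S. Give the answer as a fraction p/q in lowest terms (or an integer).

S is finite, so inf(S) = min(S).
Sorted increasing:
-11/2, -3, -2, -11/7, 4, 6
The extremum is -11/2.
For every x in S, x >= -11/2. And -11/2 is in S, so it is attained.
Therefore inf(S) = -11/2.

-11/2


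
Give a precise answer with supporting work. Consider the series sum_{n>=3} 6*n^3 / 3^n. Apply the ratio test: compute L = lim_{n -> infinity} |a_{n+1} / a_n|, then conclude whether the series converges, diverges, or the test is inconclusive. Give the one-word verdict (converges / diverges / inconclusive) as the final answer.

Let a_n denote the general term. Form the ratio a_{n+1}/a_n and simplify:
a_{n+1}/a_n = (n + 1)^3/(3*n^3)
Take the limit as n -> infinity: L = 1/3.
Since L = 1/3 < 1, the ratio test implies the series converges.

converges


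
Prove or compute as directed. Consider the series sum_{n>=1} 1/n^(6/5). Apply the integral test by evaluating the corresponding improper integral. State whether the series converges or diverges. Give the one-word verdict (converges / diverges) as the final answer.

Let f(x) = x^(-6/5). Then f is positive, continuous, and decreasing on [1, infinity), so the integral test applies.
Compute the improper integral int_{1}^infinity f(x) dx:
  antiderivative F(x) = -5/x^(1/5).
  As x -> infinity, F(x) -> 0 (since p = 6/5 > 1).
  So int = F(infinity) - F(1) = 0 - (-5) = 5.
  Finite, so by the integral test, the series converges.

converges


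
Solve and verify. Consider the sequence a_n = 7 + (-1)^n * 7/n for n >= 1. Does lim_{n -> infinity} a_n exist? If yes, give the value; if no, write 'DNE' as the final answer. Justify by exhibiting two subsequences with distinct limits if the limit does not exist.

Examine the behaviour of a_n along subsequences.
Even-n subsequence a_{2k} = 7 + 7/(2k) -> 7. Odd-n subsequence a_{2k+1} = 7 - 7/(2k+1) -> 7. Both tend to 7, which suggests the limit is 7; verify directly.
|a_n - 7| = |(-1)^n * 7/n| = 7/n for every n >= 1.
Given epsilon > 0, choose a positive integer N > 7/epsilon. Then for all n >= N, |a_n - 7| = 7/n <= 7/N < epsilon.
So by the definition of the limit, lim a_n exists and equals 7.

7
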